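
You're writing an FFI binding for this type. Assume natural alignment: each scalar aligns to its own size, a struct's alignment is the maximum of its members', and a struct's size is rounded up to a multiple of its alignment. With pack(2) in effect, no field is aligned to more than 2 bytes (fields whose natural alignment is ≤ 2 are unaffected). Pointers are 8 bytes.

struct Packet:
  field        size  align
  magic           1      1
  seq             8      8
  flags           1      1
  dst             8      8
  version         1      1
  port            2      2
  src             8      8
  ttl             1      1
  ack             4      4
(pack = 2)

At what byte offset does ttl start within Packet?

0..1  magic  (1B, 1-aligned)
1..2  -- padding (1B)
2..10  seq  (8B, 2-aligned)
10..11  flags  (1B, 1-aligned)
11..12  -- padding (1B)
12..20  dst  (8B, 2-aligned)
20..21  version  (1B, 1-aligned)
21..22  -- padding (1B)
22..24  port  (2B, 2-aligned)
24..32  src  (8B, 2-aligned)
32..33  ttl  (1B, 1-aligned)

32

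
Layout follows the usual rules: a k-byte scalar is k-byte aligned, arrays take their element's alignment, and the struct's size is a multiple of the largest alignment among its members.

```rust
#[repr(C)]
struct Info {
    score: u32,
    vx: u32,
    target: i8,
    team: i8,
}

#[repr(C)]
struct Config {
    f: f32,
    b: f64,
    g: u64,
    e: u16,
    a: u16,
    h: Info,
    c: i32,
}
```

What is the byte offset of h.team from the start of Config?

Info: 0..4  score  (4B, 4-aligned); 4..8  vx  (4B, 4-aligned); 8..9  target  (1B, 1-aligned); 9..10  team  (1B, 1-aligned); 10..12  -- tail padding (2B); sizeof = 12, alignof = 4
0..4  f  (4B, 4-aligned)
4..8  -- padding (4B)
8..16  b  (8B, 8-aligned)
16..24  g  (8B, 8-aligned)
24..26  e  (2B, 2-aligned)
26..28  a  (2B, 2-aligned)
28..40  h  (12B, 4-aligned)
within Info: team at 9
28 + 9 = 37

37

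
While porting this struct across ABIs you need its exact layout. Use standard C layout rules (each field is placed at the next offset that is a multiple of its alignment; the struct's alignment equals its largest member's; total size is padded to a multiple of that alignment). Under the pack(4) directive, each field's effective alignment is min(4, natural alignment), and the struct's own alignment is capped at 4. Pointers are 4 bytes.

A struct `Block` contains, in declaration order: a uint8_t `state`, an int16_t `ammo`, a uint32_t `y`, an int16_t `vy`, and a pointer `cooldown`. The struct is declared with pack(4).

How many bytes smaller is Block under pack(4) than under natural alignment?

natural layout:
  0..1  state  (1B, 1-aligned)
  1..2  -- padding (1B)
  2..4  ammo  (2B, 2-aligned)
  4..8  y  (4B, 4-aligned)
  8..10  vy  (2B, 2-aligned)
  10..12  -- padding (2B)
  12..16  cooldown  (4B, 4-aligned)
  sizeof = 16, alignof = 4
packed(4) layout:
  0..1  state  (1B, 1-aligned)
  1..2  -- padding (1B)
  2..4  ammo  (2B, 2-aligned)
  4..8  y  (4B, 4-aligned)
  8..10  vy  (2B, 2-aligned)
  10..12  -- padding (2B)
  12..16  cooldown  (4B, 4-aligned)
  sizeof = 16, alignof = 4
16 − 16 = 0

0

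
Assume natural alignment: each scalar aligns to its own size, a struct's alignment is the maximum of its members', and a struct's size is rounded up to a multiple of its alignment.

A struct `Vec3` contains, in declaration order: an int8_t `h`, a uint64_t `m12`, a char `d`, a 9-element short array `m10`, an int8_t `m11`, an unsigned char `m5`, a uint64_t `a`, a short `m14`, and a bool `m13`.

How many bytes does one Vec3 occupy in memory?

0..1  h  (1B, 1-aligned)
1..8  -- padding (7B)
8..16  m12  (8B, 8-aligned)
16..17  d  (1B, 1-aligned)
17..18  -- padding (1B)
18..36  m10  (18B, 2-aligned)
36..37  m11  (1B, 1-aligned)
37..38  m5  (1B, 1-aligned)
38..40  -- padding (2B)
40..48  a  (8B, 8-aligned)
48..50  m14  (2B, 2-aligned)
50..51  m13  (1B, 1-aligned)
51..56  -- tail padding (5B)
sizeof = 56, alignof = 8

56 bytes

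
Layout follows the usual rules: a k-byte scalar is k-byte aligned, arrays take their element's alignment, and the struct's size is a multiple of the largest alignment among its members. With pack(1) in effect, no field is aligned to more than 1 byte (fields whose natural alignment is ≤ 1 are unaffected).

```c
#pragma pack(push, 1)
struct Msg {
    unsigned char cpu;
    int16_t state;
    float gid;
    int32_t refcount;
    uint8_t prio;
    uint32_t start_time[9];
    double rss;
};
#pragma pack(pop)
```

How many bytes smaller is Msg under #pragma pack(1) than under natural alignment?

natural layout:
  @0: cpu [1B, align 1] → 1
  +1 pad (align 2)
  @2: state [2B, align 2] → 4
  @4: gid [4B, align 4] → 8
  @8: refcount [4B, align 4] → 12
  @12: prio [1B, align 1] → 13
  +3 pad (align 4)
  @16: start_time [36B, align 4] → 52
  +4 pad (align 8)
  @56: rss [8B, align 8] → 64
  size 64, align 8
packed(1) layout:
  @0: cpu [1B, align 1] → 1
  @1: state [2B, align 1] → 3
  @3: gid [4B, align 1] → 7
  @7: refcount [4B, align 1] → 11
  @11: prio [1B, align 1] → 12
  @12: start_time [36B, align 1] → 48
  @48: rss [8B, align 1] → 56
  size 56, align 1
64 − 56 = 8

8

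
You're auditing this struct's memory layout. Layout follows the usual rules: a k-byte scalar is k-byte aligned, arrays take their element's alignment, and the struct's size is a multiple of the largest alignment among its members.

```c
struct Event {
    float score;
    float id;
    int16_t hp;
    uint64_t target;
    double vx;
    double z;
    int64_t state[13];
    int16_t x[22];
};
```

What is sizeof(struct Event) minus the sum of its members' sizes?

@0: score [4B, align 4] → 4
@4: id [4B, align 4] → 8
@8: hp [2B, align 2] → 10
+6 pad (align 8)
@16: target [8B, align 8] → 24
@24: vx [8B, align 8] → 32
@32: z [8B, align 8] → 40
@40: state [104B, align 8] → 144
@144: x [44B, align 2] → 188
+4 tail pad (align 8)
size 192, align 8
data bytes 182, size 192 → padding 10

10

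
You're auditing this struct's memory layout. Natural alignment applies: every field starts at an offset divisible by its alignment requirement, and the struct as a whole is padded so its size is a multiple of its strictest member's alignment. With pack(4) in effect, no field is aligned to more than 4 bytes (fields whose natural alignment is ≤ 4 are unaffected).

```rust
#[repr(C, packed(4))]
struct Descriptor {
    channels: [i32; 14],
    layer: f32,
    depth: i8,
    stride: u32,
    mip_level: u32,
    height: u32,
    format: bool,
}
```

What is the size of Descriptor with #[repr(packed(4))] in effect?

80

channels at 0 (size 56, align 4) → ends 56
layer at 56 (size 4, align 4) → ends 60
depth at 60 (size 1, align 1) → ends 61
pad 3 to align 4 for stride
stride at 64 (size 4, align 4) → ends 68
mip_level at 68 (size 4, align 4) → ends 72
height at 72 (size 4, align 4) → ends 76
format at 76 (size 1, align 1) → ends 77
tail pad 3 to reach multiple of 4
total 80 bytes, alignment 4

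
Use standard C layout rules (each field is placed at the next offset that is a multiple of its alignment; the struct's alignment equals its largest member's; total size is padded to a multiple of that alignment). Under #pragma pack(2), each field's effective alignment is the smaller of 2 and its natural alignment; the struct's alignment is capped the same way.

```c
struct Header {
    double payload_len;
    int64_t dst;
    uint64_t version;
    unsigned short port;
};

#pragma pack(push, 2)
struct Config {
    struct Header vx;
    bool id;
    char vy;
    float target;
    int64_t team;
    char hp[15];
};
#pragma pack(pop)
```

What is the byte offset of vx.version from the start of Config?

Header: payload_len at 0 (size 8, align 8) → ends 8; dst at 8 (size 8, align 8) → ends 16; version at 16 (size 8, align 8) → ends 24; port at 24 (size 2, align 2) → ends 26; tail pad 6 to reach multiple of 8; total 32 bytes, alignment 8
vx at 0 (size 32, align 2) → ends 32
within Header: version at 16
0 + 16 = 16

16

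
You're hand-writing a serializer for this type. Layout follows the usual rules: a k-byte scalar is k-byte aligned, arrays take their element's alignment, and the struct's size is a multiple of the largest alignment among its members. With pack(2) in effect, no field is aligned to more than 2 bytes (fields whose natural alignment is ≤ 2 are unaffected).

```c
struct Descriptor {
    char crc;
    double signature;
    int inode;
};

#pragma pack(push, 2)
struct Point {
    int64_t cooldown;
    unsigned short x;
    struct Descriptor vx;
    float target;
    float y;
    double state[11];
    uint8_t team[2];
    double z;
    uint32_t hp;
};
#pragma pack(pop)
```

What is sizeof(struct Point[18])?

Descriptor: 0..1  crc  (1B, 1-aligned); 1..8  -- padding (7B); 8..16  signature  (8B, 8-aligned); 16..20  inode  (4B, 4-aligned); 20..24  -- tail padding (4B); sizeof = 24, alignof = 8
0..8  cooldown  (8B, 2-aligned)
8..10  x  (2B, 2-aligned)
10..34  vx  (24B, 2-aligned)
34..38  target  (4B, 2-aligned)
38..42  y  (4B, 2-aligned)
42..130  state  (88B, 2-aligned)
130..132  team  (2B, 1-aligned)
132..140  z  (8B, 2-aligned)
140..144  hp  (4B, 2-aligned)
sizeof = 144, alignof = 2
array of 18: 18 × 144 = 2592

2592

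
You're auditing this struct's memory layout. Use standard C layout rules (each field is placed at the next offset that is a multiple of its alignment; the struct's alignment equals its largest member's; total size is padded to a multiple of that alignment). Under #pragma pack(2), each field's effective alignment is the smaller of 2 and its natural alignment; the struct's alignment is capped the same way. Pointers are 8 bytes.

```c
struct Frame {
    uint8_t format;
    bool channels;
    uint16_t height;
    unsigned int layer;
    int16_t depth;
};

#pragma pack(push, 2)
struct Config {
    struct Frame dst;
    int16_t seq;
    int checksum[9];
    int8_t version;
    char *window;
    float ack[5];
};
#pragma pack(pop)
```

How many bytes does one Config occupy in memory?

Frame: @0: format [1B, align 1] → 1; @1: channels [1B, align 1] → 2; @2: height [2B, align 2] → 4; @4: layer [4B, align 4] → 8; @8: depth [2B, align 2] → 10; +2 tail pad (align 4); size 12, align 4
@0: dst [12B, align 2] → 12
@12: seq [2B, align 2] → 14
@14: checksum [36B, align 2] → 50
@50: version [1B, align 1] → 51
+1 pad (align 2)
@52: window [8B, align 2] → 60
@60: ack [20B, align 2] → 80
size 80, align 2

80 bytes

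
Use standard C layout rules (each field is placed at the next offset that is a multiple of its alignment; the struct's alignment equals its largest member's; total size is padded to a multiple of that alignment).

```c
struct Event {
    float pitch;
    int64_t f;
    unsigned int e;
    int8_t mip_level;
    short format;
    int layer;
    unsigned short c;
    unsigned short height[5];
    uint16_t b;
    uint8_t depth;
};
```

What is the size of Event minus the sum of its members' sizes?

10

pitch at 0 (size 4, align 4) → ends 4
pad 4 to align 8 for f
f at 8 (size 8, align 8) → ends 16
e at 16 (size 4, align 4) → ends 20
mip_level at 20 (size 1, align 1) → ends 21
pad 1 to align 2 for format
format at 22 (size 2, align 2) → ends 24
layer at 24 (size 4, align 4) → ends 28
c at 28 (size 2, align 2) → ends 30
height at 30 (size 10, align 2) → ends 40
b at 40 (size 2, align 2) → ends 42
depth at 42 (size 1, align 1) → ends 43
tail pad 5 to reach multiple of 8
total 48 bytes, alignment 8
data bytes 38, size 48 → padding 10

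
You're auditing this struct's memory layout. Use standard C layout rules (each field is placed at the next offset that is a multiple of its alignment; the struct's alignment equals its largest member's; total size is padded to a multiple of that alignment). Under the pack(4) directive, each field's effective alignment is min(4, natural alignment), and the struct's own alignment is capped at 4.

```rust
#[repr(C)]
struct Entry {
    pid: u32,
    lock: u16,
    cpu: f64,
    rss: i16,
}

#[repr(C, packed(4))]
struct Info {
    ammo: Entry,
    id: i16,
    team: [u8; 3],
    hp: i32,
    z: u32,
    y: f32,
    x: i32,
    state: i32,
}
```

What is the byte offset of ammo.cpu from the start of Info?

8

Entry: 0..4  pid  (4B, 4-aligned); 4..6  lock  (2B, 2-aligned); 6..8  -- padding (2B); 8..16  cpu  (8B, 8-aligned); 16..18  rss  (2B, 2-aligned); 18..24  -- tail padding (6B); sizeof = 24, alignof = 8
0..24  ammo  (24B, 4-aligned)
within Entry: cpu at 8
0 + 8 = 8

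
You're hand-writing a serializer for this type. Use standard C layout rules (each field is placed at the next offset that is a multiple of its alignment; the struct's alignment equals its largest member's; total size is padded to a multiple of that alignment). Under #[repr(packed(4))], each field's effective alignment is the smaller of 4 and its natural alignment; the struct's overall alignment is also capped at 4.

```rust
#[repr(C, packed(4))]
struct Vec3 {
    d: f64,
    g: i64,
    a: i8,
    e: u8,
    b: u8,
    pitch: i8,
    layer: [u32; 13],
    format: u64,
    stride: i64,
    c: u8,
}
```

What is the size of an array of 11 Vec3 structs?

d at 0 (size 8, align 4) → ends 8
g at 8 (size 8, align 4) → ends 16
a at 16 (size 1, align 1) → ends 17
e at 17 (size 1, align 1) → ends 18
b at 18 (size 1, align 1) → ends 19
pitch at 19 (size 1, align 1) → ends 20
layer at 20 (size 52, align 4) → ends 72
format at 72 (size 8, align 4) → ends 80
stride at 80 (size 8, align 4) → ends 88
c at 88 (size 1, align 1) → ends 89
tail pad 3 to reach multiple of 4
total 92 bytes, alignment 4
array of 11: 11 × 92 = 1012

1012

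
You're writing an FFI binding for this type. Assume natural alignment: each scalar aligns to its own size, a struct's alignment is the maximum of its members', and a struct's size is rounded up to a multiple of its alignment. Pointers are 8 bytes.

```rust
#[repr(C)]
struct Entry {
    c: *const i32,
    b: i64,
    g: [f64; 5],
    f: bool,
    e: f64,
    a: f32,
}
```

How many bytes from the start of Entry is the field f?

56

@0: c [8B, align 8] → 8
@8: b [8B, align 8] → 16
@16: g [40B, align 8] → 56
@56: f [1B, align 1] → 57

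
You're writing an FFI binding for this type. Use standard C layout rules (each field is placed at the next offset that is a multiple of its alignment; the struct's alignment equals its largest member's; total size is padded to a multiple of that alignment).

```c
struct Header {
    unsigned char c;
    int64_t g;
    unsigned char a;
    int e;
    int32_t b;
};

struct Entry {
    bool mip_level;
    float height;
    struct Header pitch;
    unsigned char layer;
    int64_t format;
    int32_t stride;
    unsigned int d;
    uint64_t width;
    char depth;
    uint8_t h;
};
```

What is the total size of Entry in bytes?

80

Header: @0: c [1B, align 1] → 1; +7 pad (align 8); @8: g [8B, align 8] → 16; @16: a [1B, align 1] → 17; +3 pad (align 4); @20: e [4B, align 4] → 24; @24: b [4B, align 4] → 28; +4 tail pad (align 8); size 32, align 8
@0: mip_level [1B, align 1] → 1
+3 pad (align 4)
@4: height [4B, align 4] → 8
@8: pitch [32B, align 8] → 40
@40: layer [1B, align 1] → 41
+7 pad (align 8)
@48: format [8B, align 8] → 56
@56: stride [4B, align 4] → 60
@60: d [4B, align 4] → 64
@64: width [8B, align 8] → 72
@72: depth [1B, align 1] → 73
@73: h [1B, align 1] → 74
+6 tail pad (align 8)
size 80, align 8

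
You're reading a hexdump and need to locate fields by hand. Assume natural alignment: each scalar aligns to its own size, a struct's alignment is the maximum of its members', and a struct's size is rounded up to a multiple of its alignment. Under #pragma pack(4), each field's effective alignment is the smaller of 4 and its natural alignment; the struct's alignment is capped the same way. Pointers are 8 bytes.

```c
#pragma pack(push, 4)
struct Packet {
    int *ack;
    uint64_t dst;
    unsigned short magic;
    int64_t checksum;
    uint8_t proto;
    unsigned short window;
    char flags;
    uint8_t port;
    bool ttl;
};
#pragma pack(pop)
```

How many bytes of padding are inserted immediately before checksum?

2

ack at 0 (size 8, align 4) → ends 8
dst at 8 (size 8, align 4) → ends 16
magic at 16 (size 2, align 2) → ends 18
pad 2 to align 4 for checksum
checksum at 20 (size 8, align 4) → ends 28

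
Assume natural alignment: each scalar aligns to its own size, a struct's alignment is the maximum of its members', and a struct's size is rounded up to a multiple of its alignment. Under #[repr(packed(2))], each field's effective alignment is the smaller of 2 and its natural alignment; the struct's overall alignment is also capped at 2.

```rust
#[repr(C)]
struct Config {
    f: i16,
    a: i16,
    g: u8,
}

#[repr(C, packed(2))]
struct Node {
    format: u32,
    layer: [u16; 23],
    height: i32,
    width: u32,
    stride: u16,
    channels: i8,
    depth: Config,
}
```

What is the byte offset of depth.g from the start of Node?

66

Config: f at 0 (size 2, align 2) → ends 2; a at 2 (size 2, align 2) → ends 4; g at 4 (size 1, align 1) → ends 5; tail pad 1 to reach multiple of 2; total 6 bytes, alignment 2
format at 0 (size 4, align 2) → ends 4
layer at 4 (size 46, align 2) → ends 50
height at 50 (size 4, align 2) → ends 54
width at 54 (size 4, align 2) → ends 58
stride at 58 (size 2, align 2) → ends 60
channels at 60 (size 1, align 1) → ends 61
pad 1 to align 2 for depth
depth at 62 (size 6, align 2) → ends 68
within Config: g at 4
62 + 4 = 66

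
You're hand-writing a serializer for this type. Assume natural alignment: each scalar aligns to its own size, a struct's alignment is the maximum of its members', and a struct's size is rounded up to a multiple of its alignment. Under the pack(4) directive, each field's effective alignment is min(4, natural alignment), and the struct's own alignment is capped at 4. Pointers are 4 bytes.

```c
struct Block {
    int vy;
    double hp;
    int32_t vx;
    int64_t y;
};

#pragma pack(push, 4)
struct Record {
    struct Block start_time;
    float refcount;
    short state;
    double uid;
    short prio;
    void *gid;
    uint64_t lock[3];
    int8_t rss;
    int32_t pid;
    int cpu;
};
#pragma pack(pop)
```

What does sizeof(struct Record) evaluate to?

Block: 0..4  vy  (4B, 4-aligned); 4..8  -- padding (4B); 8..16  hp  (8B, 8-aligned); 16..20  vx  (4B, 4-aligned); 20..24  -- padding (4B); 24..32  y  (8B, 8-aligned); sizeof = 32, alignof = 8
0..32  start_time  (32B, 4-aligned)
32..36  refcount  (4B, 4-aligned)
36..38  state  (2B, 2-aligned)
38..40  -- padding (2B)
40..48  uid  (8B, 4-aligned)
48..50  prio  (2B, 2-aligned)
50..52  -- padding (2B)
52..56  gid  (4B, 4-aligned)
56..80  lock  (24B, 4-aligned)
80..81  rss  (1B, 1-aligned)
81..84  -- padding (3B)
84..88  pid  (4B, 4-aligned)
88..92  cpu  (4B, 4-aligned)
sizeof = 92, alignof = 4

92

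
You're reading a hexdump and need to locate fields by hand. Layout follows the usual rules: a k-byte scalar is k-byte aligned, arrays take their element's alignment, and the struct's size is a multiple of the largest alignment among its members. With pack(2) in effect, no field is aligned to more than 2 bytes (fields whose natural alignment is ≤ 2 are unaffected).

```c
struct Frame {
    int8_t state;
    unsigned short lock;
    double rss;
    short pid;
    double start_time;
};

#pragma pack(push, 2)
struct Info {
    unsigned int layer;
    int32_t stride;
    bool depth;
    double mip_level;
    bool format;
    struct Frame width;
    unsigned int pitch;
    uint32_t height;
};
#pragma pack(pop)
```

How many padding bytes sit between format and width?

1

Frame: 0..1  state  (1B, 1-aligned); 1..2  -- padding (1B); 2..4  lock  (2B, 2-aligned); 4..8  -- padding (4B); 8..16  rss  (8B, 8-aligned); 16..18  pid  (2B, 2-aligned); 18..24  -- padding (6B); 24..32  start_time  (8B, 8-aligned); sizeof = 32, alignof = 8
0..4  layer  (4B, 2-aligned)
4..8  stride  (4B, 2-aligned)
8..9  depth  (1B, 1-aligned)
9..10  -- padding (1B)
10..18  mip_level  (8B, 2-aligned)
18..19  format  (1B, 1-aligned)
19..20  -- padding (1B)
20..52  width  (32B, 2-aligned)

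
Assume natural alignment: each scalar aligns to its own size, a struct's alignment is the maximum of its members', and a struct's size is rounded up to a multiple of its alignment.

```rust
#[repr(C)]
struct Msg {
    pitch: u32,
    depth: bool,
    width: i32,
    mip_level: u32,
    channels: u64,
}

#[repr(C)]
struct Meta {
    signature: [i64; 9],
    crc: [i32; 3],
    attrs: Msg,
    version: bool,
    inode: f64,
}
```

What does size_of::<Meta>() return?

128

Msg: pitch at 0 (size 4, align 4) → ends 4; depth at 4 (size 1, align 1) → ends 5; pad 3 to align 4 for width; width at 8 (size 4, align 4) → ends 12; mip_level at 12 (size 4, align 4) → ends 16; channels at 16 (size 8, align 8) → ends 24; total 24 bytes, alignment 8
signature at 0 (size 72, align 8) → ends 72
crc at 72 (size 12, align 4) → ends 84
pad 4 to align 8 for attrs
attrs at 88 (size 24, align 8) → ends 112
version at 112 (size 1, align 1) → ends 113
pad 7 to align 8 for inode
inode at 120 (size 8, align 8) → ends 128
total 128 bytes, alignment 8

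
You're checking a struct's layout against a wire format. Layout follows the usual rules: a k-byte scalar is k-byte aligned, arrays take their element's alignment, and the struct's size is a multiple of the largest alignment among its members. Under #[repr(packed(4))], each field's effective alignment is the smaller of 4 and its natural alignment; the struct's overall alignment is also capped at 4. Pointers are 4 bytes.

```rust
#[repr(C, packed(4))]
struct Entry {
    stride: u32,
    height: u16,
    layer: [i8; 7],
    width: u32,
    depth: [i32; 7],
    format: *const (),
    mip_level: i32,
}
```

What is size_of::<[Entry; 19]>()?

1064

@0: stride [4B, align 4] → 4
@4: height [2B, align 2] → 6
@6: layer [7B, align 1] → 13
+3 pad (align 4)
@16: width [4B, align 4] → 20
@20: depth [28B, align 4] → 48
@48: format [4B, align 4] → 52
@52: mip_level [4B, align 4] → 56
size 56, align 4
array of 19: 19 × 56 = 1064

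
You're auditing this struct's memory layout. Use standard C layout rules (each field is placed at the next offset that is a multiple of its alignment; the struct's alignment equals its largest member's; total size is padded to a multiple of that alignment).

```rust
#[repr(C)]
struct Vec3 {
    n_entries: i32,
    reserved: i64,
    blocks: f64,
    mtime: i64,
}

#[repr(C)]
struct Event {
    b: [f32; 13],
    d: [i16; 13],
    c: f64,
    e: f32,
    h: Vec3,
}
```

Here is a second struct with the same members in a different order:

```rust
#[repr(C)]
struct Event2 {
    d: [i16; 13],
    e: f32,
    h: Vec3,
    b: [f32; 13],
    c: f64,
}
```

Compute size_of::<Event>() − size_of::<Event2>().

0

Vec3: @0: n_entries [4B, align 4] → 4; +4 pad (align 8); @8: reserved [8B, align 8] → 16; @16: blocks [8B, align 8] → 24; @24: mtime [8B, align 8] → 32; size 32, align 8
@0: b [52B, align 4] → 52
@52: d [26B, align 2] → 78
+2 pad (align 8)
@80: c [8B, align 8] → 88
@88: e [4B, align 4] → 92
+4 pad (align 8)
@96: h [32B, align 8] → 128
size 128, align 8
— Event2 —
@0: d [26B, align 2] → 26
+2 pad (align 4)
@28: e [4B, align 4] → 32
@32: h [32B, align 8] → 64
@64: b [52B, align 4] → 116
+4 pad (align 8)
@120: c [8B, align 8] → 128
size 128, align 8
128 − 128 = 0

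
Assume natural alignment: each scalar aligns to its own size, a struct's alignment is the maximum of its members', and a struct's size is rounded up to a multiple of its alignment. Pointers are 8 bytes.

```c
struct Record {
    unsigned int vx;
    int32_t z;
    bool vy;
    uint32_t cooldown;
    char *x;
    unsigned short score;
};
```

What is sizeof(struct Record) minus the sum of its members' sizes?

vx at 0 (size 4, align 4) → ends 4
z at 4 (size 4, align 4) → ends 8
vy at 8 (size 1, align 1) → ends 9
pad 3 to align 4 for cooldown
cooldown at 12 (size 4, align 4) → ends 16
x at 16 (size 8, align 8) → ends 24
score at 24 (size 2, align 2) → ends 26
tail pad 6 to reach multiple of 8
total 32 bytes, alignment 8
data bytes 23, size 32 → padding 9

9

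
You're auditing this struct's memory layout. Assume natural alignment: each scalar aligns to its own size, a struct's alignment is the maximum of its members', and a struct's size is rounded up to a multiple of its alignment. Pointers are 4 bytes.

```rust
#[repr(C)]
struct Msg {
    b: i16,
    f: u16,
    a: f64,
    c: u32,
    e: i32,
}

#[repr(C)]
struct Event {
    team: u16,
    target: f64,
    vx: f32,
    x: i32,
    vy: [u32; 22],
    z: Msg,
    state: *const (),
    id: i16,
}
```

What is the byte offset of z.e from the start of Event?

Msg: b at 0 (size 2, align 2) → ends 2; f at 2 (size 2, align 2) → ends 4; pad 4 to align 8 for a; a at 8 (size 8, align 8) → ends 16; c at 16 (size 4, align 4) → ends 20; e at 20 (size 4, align 4) → ends 24; total 24 bytes, alignment 8
team at 0 (size 2, align 2) → ends 2
pad 6 to align 8 for target
target at 8 (size 8, align 8) → ends 16
vx at 16 (size 4, align 4) → ends 20
x at 20 (size 4, align 4) → ends 24
vy at 24 (size 88, align 4) → ends 112
z at 112 (size 24, align 8) → ends 136
within Msg: e at 20
112 + 20 = 132

132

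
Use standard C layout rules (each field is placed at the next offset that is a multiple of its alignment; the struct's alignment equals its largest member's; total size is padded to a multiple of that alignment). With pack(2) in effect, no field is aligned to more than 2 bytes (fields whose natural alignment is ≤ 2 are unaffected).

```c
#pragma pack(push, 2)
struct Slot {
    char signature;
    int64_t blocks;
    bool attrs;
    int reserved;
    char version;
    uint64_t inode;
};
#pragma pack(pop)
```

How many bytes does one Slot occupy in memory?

@0: signature [1B, align 1] → 1
+1 pad (align 2)
@2: blocks [8B, align 2] → 10
@10: attrs [1B, align 1] → 11
+1 pad (align 2)
@12: reserved [4B, align 2] → 16
@16: version [1B, align 1] → 17
+1 pad (align 2)
@18: inode [8B, align 2] → 26
size 26, align 2

26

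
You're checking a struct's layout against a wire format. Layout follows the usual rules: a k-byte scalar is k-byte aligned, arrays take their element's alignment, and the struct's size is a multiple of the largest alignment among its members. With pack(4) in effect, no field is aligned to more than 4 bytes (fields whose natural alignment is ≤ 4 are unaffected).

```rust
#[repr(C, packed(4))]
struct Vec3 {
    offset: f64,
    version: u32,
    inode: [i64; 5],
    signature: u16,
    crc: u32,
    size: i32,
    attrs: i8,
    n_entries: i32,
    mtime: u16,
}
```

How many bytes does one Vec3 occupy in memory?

@0: offset [8B, align 4] → 8
@8: version [4B, align 4] → 12
@12: inode [40B, align 4] → 52
@52: signature [2B, align 2] → 54
+2 pad (align 4)
@56: crc [4B, align 4] → 60
@60: size [4B, align 4] → 64
@64: attrs [1B, align 1] → 65
+3 pad (align 4)
@68: n_entries [4B, align 4] → 72
@72: mtime [2B, align 2] → 74
+2 tail pad (align 4)
size 76, align 4

76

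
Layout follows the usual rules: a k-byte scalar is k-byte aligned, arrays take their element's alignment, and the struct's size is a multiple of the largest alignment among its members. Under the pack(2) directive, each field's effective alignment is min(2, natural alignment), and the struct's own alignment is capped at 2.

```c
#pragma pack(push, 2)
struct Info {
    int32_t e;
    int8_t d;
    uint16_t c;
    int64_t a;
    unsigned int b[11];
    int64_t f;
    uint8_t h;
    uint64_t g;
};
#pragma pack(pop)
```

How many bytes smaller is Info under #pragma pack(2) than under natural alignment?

10

natural layout:
  @0: e [4B, align 4] → 4
  @4: d [1B, align 1] → 5
  +1 pad (align 2)
  @6: c [2B, align 2] → 8
  @8: a [8B, align 8] → 16
  @16: b [44B, align 4] → 60
  +4 pad (align 8)
  @64: f [8B, align 8] → 72
  @72: h [1B, align 1] → 73
  +7 pad (align 8)
  @80: g [8B, align 8] → 88
  size 88, align 8
packed(2) layout:
  @0: e [4B, align 2] → 4
  @4: d [1B, align 1] → 5
  +1 pad (align 2)
  @6: c [2B, align 2] → 8
  @8: a [8B, align 2] → 16
  @16: b [44B, align 2] → 60
  @60: f [8B, align 2] → 68
  @68: h [1B, align 1] → 69
  +1 pad (align 2)
  @70: g [8B, align 2] → 78
  size 78, align 2
88 − 78 = 10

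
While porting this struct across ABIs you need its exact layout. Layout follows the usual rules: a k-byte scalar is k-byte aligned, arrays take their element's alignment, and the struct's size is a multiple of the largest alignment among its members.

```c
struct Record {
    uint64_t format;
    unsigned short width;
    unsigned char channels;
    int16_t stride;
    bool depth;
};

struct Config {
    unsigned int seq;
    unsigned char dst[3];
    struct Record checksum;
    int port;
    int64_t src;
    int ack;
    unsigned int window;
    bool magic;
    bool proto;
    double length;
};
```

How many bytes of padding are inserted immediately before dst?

Record: 0..8  format  (8B, 8-aligned); 8..10  width  (2B, 2-aligned); 10..11  channels  (1B, 1-aligned); 11..12  -- padding (1B); 12..14  stride  (2B, 2-aligned); 14..15  depth  (1B, 1-aligned); 15..16  -- tail padding (1B); sizeof = 16, alignof = 8
0..4  seq  (4B, 4-aligned)
4..7  dst  (3B, 1-aligned)

0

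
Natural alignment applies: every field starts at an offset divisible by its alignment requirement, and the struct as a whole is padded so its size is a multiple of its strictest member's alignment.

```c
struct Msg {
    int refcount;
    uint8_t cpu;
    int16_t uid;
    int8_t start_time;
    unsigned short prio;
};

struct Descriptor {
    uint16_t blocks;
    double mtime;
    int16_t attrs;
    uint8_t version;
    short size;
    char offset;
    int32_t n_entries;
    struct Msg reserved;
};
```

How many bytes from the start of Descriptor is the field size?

Msg: @0: refcount [4B, align 4] → 4; @4: cpu [1B, align 1] → 5; +1 pad (align 2); @6: uid [2B, align 2] → 8; @8: start_time [1B, align 1] → 9; +1 pad (align 2); @10: prio [2B, align 2] → 12; size 12, align 4
@0: blocks [2B, align 2] → 2
+6 pad (align 8)
@8: mtime [8B, align 8] → 16
@16: attrs [2B, align 2] → 18
@18: version [1B, align 1] → 19
+1 pad (align 2)
@20: size [2B, align 2] → 22

20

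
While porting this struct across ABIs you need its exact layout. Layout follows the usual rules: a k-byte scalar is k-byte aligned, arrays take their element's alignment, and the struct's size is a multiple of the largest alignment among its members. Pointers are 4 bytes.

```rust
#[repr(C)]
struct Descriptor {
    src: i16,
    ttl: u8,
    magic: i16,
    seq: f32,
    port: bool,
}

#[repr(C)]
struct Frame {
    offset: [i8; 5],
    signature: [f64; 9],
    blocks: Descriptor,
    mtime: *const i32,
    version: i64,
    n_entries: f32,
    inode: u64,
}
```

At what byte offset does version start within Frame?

Descriptor: 0..2  src  (2B, 2-aligned); 2..3  ttl  (1B, 1-aligned); 3..4  -- padding (1B); 4..6  magic  (2B, 2-aligned); 6..8  -- padding (2B); 8..12  seq  (4B, 4-aligned); 12..13  port  (1B, 1-aligned); 13..16  -- tail padding (3B); sizeof = 16, alignof = 4
0..5  offset  (5B, 1-aligned)
5..8  -- padding (3B)
8..80  signature  (72B, 8-aligned)
80..96  blocks  (16B, 4-aligned)
96..100  mtime  (4B, 4-aligned)
100..104  -- padding (4B)
104..112  version  (8B, 8-aligned)

104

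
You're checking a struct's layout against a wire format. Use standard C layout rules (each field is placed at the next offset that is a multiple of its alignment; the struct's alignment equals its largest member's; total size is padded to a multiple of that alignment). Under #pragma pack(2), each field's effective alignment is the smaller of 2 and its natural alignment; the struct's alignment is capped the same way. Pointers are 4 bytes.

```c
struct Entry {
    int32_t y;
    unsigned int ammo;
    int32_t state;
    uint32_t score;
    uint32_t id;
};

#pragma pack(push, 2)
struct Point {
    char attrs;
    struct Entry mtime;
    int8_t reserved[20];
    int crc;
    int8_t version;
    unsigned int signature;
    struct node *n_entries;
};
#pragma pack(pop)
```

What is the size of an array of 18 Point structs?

Entry: 0..4  y  (4B, 4-aligned); 4..8  ammo  (4B, 4-aligned); 8..12  state  (4B, 4-aligned); 12..16  score  (4B, 4-aligned); 16..20  id  (4B, 4-aligned); sizeof = 20, alignof = 4
0..1  attrs  (1B, 1-aligned)
1..2  -- padding (1B)
2..22  mtime  (20B, 2-aligned)
22..42  reserved  (20B, 1-aligned)
42..46  crc  (4B, 2-aligned)
46..47  version  (1B, 1-aligned)
47..48  -- padding (1B)
48..52  signature  (4B, 2-aligned)
52..56  n_entries  (4B, 2-aligned)
sizeof = 56, alignof = 2
array of 18: 18 × 56 = 1008

1008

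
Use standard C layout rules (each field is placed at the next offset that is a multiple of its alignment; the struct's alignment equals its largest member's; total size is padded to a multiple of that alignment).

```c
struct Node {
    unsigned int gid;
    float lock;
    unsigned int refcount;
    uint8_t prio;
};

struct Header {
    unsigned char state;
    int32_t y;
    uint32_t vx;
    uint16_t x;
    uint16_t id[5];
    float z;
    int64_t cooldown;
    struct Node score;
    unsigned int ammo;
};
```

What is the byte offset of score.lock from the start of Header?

44

Node: 0..4  gid  (4B, 4-aligned); 4..8  lock  (4B, 4-aligned); 8..12  refcount  (4B, 4-aligned); 12..13  prio  (1B, 1-aligned); 13..16  -- tail padding (3B); sizeof = 16, alignof = 4
0..1  state  (1B, 1-aligned)
1..4  -- padding (3B)
4..8  y  (4B, 4-aligned)
8..12  vx  (4B, 4-aligned)
12..14  x  (2B, 2-aligned)
14..24  id  (10B, 2-aligned)
24..28  z  (4B, 4-aligned)
28..32  -- padding (4B)
32..40  cooldown  (8B, 8-aligned)
40..56  score  (16B, 4-aligned)
within Node: lock at 4
40 + 4 = 44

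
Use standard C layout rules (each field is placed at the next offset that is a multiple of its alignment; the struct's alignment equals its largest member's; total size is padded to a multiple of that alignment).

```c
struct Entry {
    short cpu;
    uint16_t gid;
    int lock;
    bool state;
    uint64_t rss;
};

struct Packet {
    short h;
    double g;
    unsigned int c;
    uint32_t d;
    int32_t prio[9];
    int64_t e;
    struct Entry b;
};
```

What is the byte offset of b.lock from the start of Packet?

76

Entry: cpu at 0 (size 2, align 2) → ends 2; gid at 2 (size 2, align 2) → ends 4; lock at 4 (size 4, align 4) → ends 8; state at 8 (size 1, align 1) → ends 9; pad 7 to align 8 for rss; rss at 16 (size 8, align 8) → ends 24; total 24 bytes, alignment 8
h at 0 (size 2, align 2) → ends 2
pad 6 to align 8 for g
g at 8 (size 8, align 8) → ends 16
c at 16 (size 4, align 4) → ends 20
d at 20 (size 4, align 4) → ends 24
prio at 24 (size 36, align 4) → ends 60
pad 4 to align 8 for e
e at 64 (size 8, align 8) → ends 72
b at 72 (size 24, align 8) → ends 96
within Entry: lock at 4
72 + 4 = 76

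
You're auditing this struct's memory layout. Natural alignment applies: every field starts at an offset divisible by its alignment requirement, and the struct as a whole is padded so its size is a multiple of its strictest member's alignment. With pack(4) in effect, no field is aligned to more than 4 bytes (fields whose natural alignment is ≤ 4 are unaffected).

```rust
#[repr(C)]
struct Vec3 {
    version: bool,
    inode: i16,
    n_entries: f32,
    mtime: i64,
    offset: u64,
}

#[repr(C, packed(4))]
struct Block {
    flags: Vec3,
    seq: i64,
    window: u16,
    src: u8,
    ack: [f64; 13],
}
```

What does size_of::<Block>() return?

Vec3: 0..1  version  (1B, 1-aligned); 1..2  -- padding (1B); 2..4  inode  (2B, 2-aligned); 4..8  n_entries  (4B, 4-aligned); 8..16  mtime  (8B, 8-aligned); 16..24  offset  (8B, 8-aligned); sizeof = 24, alignof = 8
0..24  flags  (24B, 4-aligned)
24..32  seq  (8B, 4-aligned)
32..34  window  (2B, 2-aligned)
34..35  src  (1B, 1-aligned)
35..36  -- padding (1B)
36..140  ack  (104B, 4-aligned)
sizeof = 140, alignof = 4

140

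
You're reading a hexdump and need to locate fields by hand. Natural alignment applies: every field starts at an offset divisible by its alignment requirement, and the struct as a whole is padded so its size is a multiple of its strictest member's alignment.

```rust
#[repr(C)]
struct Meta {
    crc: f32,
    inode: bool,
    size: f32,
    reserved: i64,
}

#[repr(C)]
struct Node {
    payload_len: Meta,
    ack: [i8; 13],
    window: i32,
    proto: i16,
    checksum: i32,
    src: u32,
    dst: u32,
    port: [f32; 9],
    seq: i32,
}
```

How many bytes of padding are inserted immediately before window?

Meta: crc at 0 (size 4, align 4) → ends 4; inode at 4 (size 1, align 1) → ends 5; pad 3 to align 4 for size; size at 8 (size 4, align 4) → ends 12; pad 4 to align 8 for reserved; reserved at 16 (size 8, align 8) → ends 24; total 24 bytes, alignment 8
payload_len at 0 (size 24, align 8) → ends 24
ack at 24 (size 13, align 1) → ends 37
pad 3 to align 4 for window
window at 40 (size 4, align 4) → ends 44

3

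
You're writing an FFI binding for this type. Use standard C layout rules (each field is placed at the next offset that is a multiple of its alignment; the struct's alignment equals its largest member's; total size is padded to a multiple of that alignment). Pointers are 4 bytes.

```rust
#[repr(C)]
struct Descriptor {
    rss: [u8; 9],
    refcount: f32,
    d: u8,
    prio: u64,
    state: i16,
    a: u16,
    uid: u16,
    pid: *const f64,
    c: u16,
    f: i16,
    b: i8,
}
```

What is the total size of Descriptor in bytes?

@0: rss [9B, align 1] → 9
+3 pad (align 4)
@12: refcount [4B, align 4] → 16
@16: d [1B, align 1] → 17
+7 pad (align 8)
@24: prio [8B, align 8] → 32
@32: state [2B, align 2] → 34
@34: a [2B, align 2] → 36
@36: uid [2B, align 2] → 38
+2 pad (align 4)
@40: pid [4B, align 4] → 44
@44: c [2B, align 2] → 46
@46: f [2B, align 2] → 48
@48: b [1B, align 1] → 49
+7 tail pad (align 8)
size 56, align 8

56 bytes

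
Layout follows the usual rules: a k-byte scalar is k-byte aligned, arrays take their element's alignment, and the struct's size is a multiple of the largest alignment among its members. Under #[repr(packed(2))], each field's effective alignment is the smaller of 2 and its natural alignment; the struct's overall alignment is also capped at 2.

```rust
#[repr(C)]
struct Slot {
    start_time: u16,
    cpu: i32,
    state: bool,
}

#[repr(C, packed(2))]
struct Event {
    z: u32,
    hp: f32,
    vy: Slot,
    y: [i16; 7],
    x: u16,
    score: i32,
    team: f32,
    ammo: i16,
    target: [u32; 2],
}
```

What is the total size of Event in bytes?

Slot: 0..2  start_time  (2B, 2-aligned); 2..4  -- padding (2B); 4..8  cpu  (4B, 4-aligned); 8..9  state  (1B, 1-aligned); 9..12  -- tail padding (3B); sizeof = 12, alignof = 4
0..4  z  (4B, 2-aligned)
4..8  hp  (4B, 2-aligned)
8..20  vy  (12B, 2-aligned)
20..34  y  (14B, 2-aligned)
34..36  x  (2B, 2-aligned)
36..40  score  (4B, 2-aligned)
40..44  team  (4B, 2-aligned)
44..46  ammo  (2B, 2-aligned)
46..54  target  (8B, 2-aligned)
sizeof = 54, alignof = 2

54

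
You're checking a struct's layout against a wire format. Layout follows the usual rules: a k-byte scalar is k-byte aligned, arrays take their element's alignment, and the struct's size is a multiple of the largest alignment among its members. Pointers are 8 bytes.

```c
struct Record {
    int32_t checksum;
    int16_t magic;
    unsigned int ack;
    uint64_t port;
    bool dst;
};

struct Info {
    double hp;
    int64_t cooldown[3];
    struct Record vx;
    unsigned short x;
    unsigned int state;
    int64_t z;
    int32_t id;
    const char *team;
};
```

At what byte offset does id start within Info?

80

Record: 0..4  checksum  (4B, 4-aligned); 4..6  magic  (2B, 2-aligned); 6..8  -- padding (2B); 8..12  ack  (4B, 4-aligned); 12..16  -- padding (4B); 16..24  port  (8B, 8-aligned); 24..25  dst  (1B, 1-aligned); 25..32  -- tail padding (7B); sizeof = 32, alignof = 8
0..8  hp  (8B, 8-aligned)
8..32  cooldown  (24B, 8-aligned)
32..64  vx  (32B, 8-aligned)
64..66  x  (2B, 2-aligned)
66..68  -- padding (2B)
68..72  state  (4B, 4-aligned)
72..80  z  (8B, 8-aligned)
80..84  id  (4B, 4-aligned)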